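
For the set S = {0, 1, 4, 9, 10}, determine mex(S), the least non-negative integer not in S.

2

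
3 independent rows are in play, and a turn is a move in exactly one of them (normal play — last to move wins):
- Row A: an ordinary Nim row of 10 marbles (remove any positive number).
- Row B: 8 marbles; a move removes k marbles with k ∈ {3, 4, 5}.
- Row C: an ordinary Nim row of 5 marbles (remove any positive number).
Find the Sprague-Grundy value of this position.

Row A is a plain Nim row of size 10, so its Grundy value is 10.
For row B, compute g(0), g(1), … with moves {3, 4, 5}:
k:     0  1  2  3  4  5  6  7  8
g(k):  0  0  0  1  1  1  2  2  0
So g(8) = 0.
Row C is a plain Nim row of size 5, so its Grundy value is 5.
The value of a disjunctive sum is the nim-sum of the parts.
Combined value = 10 ⊕ 0 ⊕ 5 = 15.

15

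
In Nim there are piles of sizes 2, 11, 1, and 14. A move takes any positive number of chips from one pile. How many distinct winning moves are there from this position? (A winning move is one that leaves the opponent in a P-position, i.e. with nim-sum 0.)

Nim-sum: 2 ⊕ 11 ⊕ 1 ⊕ 14 = 6.
The overall nim-sum is X = 6. A pile of size p has a winning move iff p XOR X < p (reduce it to p XOR X).
  2: 2 XOR 6 = 4 ≥ 2 — no move.
  11: 11 XOR 6 = 13 ≥ 11 — no move.
  1: 1 XOR 6 = 7 ≥ 1 — no move.
  14: 14 XOR 6 = 8 < 14 — winning move (to 8).
That gives 1 winning move.

1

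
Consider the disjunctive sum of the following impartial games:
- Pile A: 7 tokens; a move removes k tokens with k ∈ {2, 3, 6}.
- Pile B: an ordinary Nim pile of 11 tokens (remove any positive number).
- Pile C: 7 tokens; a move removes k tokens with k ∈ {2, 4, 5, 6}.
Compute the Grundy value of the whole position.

For pile A, compute g(0), g(1), … with moves {2, 3, 6}:
g(0) = mex{} = 0
g(1) = mex{} = 0
g(2) = mex{0} = 1
g(3) = mex{0} = 1
g(4) = mex{0,1} = 2
g(5) = mex{1} = 0
g(6) = mex{0,1,2} = 3
g(7) = mex{0,2} = 1
So g(7) = 1.
Pile B is a plain Nim pile of size 11, so its Grundy value is 11.
Build the Grundy sequence for pile C with g(k) = mex{g(k−s) : s ∈ {2, 4, 5, 6}, s ≤ k}:
g(0) = mex{} = 0
g(1) = mex{} = 0
g(2) = mex{0} = 1
g(3) = mex{0} = 1
g(4) = mex{0,1} = 2
g(5) = mex{0,1} = 2
g(6) = mex{0,1,2} = 3
g(7) = mex{0,1,2} = 3
So g(7) = 3.
The value of a disjunctive sum is the nim-sum of the parts.
Combined value = 1 ⊕ 11 ⊕ 3 = 9.

9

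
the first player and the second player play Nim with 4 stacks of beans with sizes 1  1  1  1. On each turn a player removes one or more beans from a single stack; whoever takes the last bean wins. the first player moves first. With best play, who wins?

the second player wins

Nim-sum: 1 XOR 1 XOR 1 XOR 1 = 0.
The nim-sum is 0, so this is a P-position: the player to move is in a losing position under optimal play; the first player is about to move from it and so loses — the second player wins.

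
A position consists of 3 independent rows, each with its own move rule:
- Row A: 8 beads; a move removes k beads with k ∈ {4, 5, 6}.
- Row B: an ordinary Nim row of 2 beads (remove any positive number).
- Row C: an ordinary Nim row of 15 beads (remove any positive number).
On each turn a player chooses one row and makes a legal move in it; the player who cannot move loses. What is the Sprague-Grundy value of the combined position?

For row A, compute g(0), g(1), … with moves {4, 5, 6}:
k:     0  1  2  3  4  5  6  7  8
g(k):  0  0  0  0  1  1  1  1  2
So g(8) = 2.
Row B is a plain Nim row of size 2, so its Grundy value is 2.
Row C is a plain Nim row of size 15, so its Grundy value is 15.
By the Sprague-Grundy theorem, the Grundy value of a sum of independent games is the XOR of the component values.
Combined value = 2 ⊕ 2 ⊕ 15 = 15.

15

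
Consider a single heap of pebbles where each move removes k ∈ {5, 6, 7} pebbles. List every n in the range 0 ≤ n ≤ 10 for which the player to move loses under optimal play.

0, 1, 2, 3, 4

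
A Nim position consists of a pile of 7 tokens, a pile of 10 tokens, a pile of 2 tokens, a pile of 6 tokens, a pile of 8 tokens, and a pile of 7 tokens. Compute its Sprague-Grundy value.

6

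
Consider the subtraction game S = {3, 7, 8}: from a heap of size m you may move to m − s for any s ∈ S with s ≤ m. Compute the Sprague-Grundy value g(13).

2

Grundy values for subtraction set {3, 7, 8}:
k:     0  1  2  3  4  5  6  7  8  9 10 11 12 13
g(k):  0  0  0  1  1  1  0  2  2  1  3  0  0  2
So g(13) = 2.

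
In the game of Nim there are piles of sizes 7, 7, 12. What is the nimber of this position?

12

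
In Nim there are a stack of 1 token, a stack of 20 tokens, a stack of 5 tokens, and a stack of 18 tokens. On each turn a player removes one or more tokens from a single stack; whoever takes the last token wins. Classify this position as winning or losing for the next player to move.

Nim-sum: 1 XOR 20 XOR 5 XOR 18 = 2.
The nim-sum is 2 ≠ 0, so this is an N-position: the player to move can win.

Winning position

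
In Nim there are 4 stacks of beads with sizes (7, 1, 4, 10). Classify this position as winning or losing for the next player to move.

Winning position

Bitwise XOR of the heap sizes:
  0111  (7)
  0001  (1)
  0100  (4)
  1010  (10)
  ----
  1000  (8)
The nim-sum is 8 ≠ 0, so this is an N-position: the player to move can win.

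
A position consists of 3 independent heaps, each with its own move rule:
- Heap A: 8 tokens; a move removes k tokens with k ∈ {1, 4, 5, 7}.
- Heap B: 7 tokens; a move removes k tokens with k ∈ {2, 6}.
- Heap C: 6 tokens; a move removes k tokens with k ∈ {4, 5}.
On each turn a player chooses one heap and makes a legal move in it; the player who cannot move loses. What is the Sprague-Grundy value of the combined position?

0

For heap A, compute g(0), g(1), … with moves {1, 4, 5, 7}:
g(0) = mex{} = 0
g(1) = mex{0} = 1
g(2) = mex{1} = 0
g(3) = mex{0} = 1
g(4) = mex{0,1} = 2
g(5) = mex{0,1,2} = 3
g(6) = mex{0,1,3} = 2
g(7) = mex{0,1,2} = 3
g(8) = mex{1,2,3} = 0
So g(8) = 0.
Grundy values for heap B (subtraction set {2, 6}):
k:     0  1  2  3  4  5  6  7
g(k):  0  0  1  1  0  0  1  1
So g(7) = 1.
Grundy values for heap C (subtraction set {4, 5}):
g(0) = mex{} = 0
g(1) = mex{} = 0
g(2) = mex{} = 0
g(3) = mex{} = 0
g(4) = mex{0} = 1
g(5) = mex{0} = 1
g(6) = mex{0} = 1
So g(6) = 1.
By the Sprague-Grundy theorem, the Grundy value of a sum of independent games is the XOR of the component values.
Combined value = 0 XOR 1 XOR 1 = 0.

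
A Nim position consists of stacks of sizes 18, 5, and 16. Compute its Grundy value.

Nim-sum: 18 ⊕ 5 ⊕ 16 = 7.

7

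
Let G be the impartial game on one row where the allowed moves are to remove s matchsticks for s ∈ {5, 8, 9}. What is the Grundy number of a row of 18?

Compute g(0), g(1), … for moves {5, 8, 9}:
k:     0  1  2  3  4  5  6  7  8  9 10 11 12 13 14 15 16 17 18
g(k):  0  0  0  0  0  1  1  1  1  1  2  2  2  2  0  0  0  0  0
So g(18) = 0.

0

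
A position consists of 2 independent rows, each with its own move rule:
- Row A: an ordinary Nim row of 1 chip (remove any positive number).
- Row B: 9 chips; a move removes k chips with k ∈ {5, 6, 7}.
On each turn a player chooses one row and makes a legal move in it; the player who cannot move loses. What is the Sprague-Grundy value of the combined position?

Row A is a plain Nim row of size 1, so its Grundy value is 1.
For row B, compute g(0), g(1), … with moves {5, 6, 7}:
g(0) = mex{} = 0
g(1) = mex{} = 0
g(2) = mex{} = 0
g(3) = mex{} = 0
g(4) = mex{} = 0
g(5) = mex{0} = 1
g(6) = mex{0} = 1
g(7) = mex{0} = 1
g(8) = mex{0} = 1
g(9) = mex{0} = 1
So g(9) = 1.
The value of a disjunctive sum is the nim-sum of the parts.
Combined value = 1 XOR 1 = 0.

0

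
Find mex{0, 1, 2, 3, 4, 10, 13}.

5

The values 0, 1, 2, 3, 4 are all present; 5 is the first non-negative integer missing from the set.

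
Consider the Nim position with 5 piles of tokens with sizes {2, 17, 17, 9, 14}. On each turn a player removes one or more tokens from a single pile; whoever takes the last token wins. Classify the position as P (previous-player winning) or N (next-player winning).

N-position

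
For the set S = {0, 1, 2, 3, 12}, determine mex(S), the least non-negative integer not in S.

The values 0, 1, 2, 3 are all present; 4 is the first non-negative integer missing from the set.

4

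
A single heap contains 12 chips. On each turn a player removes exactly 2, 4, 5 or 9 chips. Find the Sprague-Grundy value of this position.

Build the Grundy sequence with g(k) = mex{g(k−s) : s ∈ {2, 4, 5, 9}, s ≤ k}:
k:     0  1  2  3  4  5  6  7  8  9 10 11 12
g(k):  0  0  1  1  2  2  3  0  0  1  1  2  2
So g(12) = 2.

2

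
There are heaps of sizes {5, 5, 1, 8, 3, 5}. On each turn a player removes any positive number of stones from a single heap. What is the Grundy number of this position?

15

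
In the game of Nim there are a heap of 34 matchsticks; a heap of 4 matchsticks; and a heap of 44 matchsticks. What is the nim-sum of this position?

Write each in binary and XOR column by column:
  100010  (34)
  000100  (4)
  101100  (44)
  ------
  001010  (10)

10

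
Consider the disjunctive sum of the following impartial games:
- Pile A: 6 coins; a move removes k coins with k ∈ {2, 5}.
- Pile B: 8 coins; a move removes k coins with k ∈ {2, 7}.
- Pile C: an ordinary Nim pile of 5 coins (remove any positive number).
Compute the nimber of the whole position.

For pile A, compute g(0), g(1), … with moves {2, 5}:
g(0) = mex{} = 0
g(1) = mex{} = 0
g(2) = mex{0} = 1
g(3) = mex{0} = 1
g(4) = mex{1} = 0
g(5) = mex{0,1} = 2
g(6) = mex{0} = 1
So g(6) = 1.
For pile B, compute g(0), g(1), … with moves {2, 7}:
k:     0  1  2  3  4  5  6  7  8
g(k):  0  0  1  1  0  0  1  1  2
So g(8) = 2.
Pile C is a plain Nim pile of size 5, so its Grundy value is 5.
The value of a disjunctive sum is the nim-sum of the parts.
Combined value = 1 XOR 2 XOR 5 = 6.

6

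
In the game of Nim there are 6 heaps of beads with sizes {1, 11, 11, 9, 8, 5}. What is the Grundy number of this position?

5

Write each in binary and XOR column by column:
  0001  (1)
  1011  (11)
  1011  (11)
  1001  (9)
  1000  (8)
  0101  (5)
  ----
  0101  (5)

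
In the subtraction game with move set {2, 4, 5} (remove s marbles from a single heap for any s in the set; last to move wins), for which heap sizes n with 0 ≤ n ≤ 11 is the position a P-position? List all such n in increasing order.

Compute g(0), g(1), … for moves {2, 4, 5}:
k:     0  1  2  3  4  5  6  7  8  9 10 11
g(k):  0  0  1  1  2  2  3  0  0  1  1  2
The P-positions (g = 0) in 0..11 are 0, 1, 7, 8.

0, 1, 7, 8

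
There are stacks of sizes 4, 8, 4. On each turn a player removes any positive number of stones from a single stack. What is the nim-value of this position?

Compute the nim-sum pairwise:
4 XOR 8 = 12
12 XOR 4 = 8

8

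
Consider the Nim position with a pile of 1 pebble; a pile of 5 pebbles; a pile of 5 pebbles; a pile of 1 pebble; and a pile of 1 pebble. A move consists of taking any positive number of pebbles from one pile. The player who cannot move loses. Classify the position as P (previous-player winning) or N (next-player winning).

N-position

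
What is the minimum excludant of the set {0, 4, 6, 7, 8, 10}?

1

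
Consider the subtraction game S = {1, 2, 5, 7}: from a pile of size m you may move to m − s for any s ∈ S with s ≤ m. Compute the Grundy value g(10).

Compute g(0), g(1), … for moves {1, 2, 5, 7}:
g(0) = mex{} = 0
g(1) = mex{0} = 1
g(2) = mex{0,1} = 2
g(3) = mex{1,2} = 0
g(4) = mex{0,2} = 1
g(5) = mex{0,1} = 2
g(6) = mex{1,2} = 0
g(7) = mex{0,2} = 1
g(8) = mex{0,1} = 2
g(9) = mex{1,2} = 0
g(10) = mex{0,2} = 1
So g(10) = 1.

1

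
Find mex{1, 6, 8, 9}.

0

0 is not in the set, so the mex is 0.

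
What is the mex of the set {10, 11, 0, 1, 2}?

3

The values 0, 1, 2 are all present; 3 is the first non-negative integer missing from the set.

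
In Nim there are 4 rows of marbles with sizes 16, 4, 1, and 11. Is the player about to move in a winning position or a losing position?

Compute the nim-sum pairwise:
16 ^ 4 = 20
20 ^ 1 = 21
21 ^ 11 = 30
The nim-sum is 30 ≠ 0, so this is an N-position: the player to move can win.

Winning position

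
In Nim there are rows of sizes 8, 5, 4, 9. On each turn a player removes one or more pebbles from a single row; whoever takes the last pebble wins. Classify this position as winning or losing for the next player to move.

Nim-sum: 8 XOR 5 XOR 4 XOR 9 = 0.
The nim-sum is 0, so this is a P-position: the player to move is in a losing position under optimal play.

Losing position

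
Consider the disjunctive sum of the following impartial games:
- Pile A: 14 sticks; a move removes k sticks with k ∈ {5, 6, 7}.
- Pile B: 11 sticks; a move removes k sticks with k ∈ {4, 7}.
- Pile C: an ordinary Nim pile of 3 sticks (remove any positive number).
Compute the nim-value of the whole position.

3

Grundy values for pile A (subtraction set {5, 6, 7}):
g(0) = mex{} = 0
g(1) = mex{} = 0
g(2) = mex{} = 0
g(3) = mex{} = 0
g(4) = mex{} = 0
g(5) = mex{0} = 1
g(6) = mex{0} = 1
g(7) = mex{0} = 1
g(8) = mex{0} = 1
g(9) = mex{0} = 1
g(10) = mex{0,1} = 2
g(11) = mex{0,1} = 2
g(12) = mex{1} = 0
g(13) = mex{1} = 0
g(14) = mex{1} = 0
So g(14) = 0.
Grundy values for pile B (subtraction set {4, 7}):
k:     0  1  2  3  4  5  6  7  8  9 10 11
g(k):  0  0  0  0  1  1  1  1  2  2  2  0
So g(11) = 0.
Pile C is a plain Nim pile of size 3, so its Grundy value is 3.
By the Sprague-Grundy theorem, the Grundy value of a sum of independent games is the XOR of the component values.
Combined value = 0 ⊕ 0 ⊕ 3 = 3.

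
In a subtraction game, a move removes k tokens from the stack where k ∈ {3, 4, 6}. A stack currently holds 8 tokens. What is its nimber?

2

Compute g(0), g(1), … for moves {3, 4, 6}:
g(0) = mex{} = 0
g(1) = mex{} = 0
g(2) = mex{} = 0
g(3) = mex{0} = 1
g(4) = mex{0} = 1
g(5) = mex{0} = 1
g(6) = mex{0,1} = 2
g(7) = mex{0,1} = 2
g(8) = mex{0,1} = 2
So g(8) = 2.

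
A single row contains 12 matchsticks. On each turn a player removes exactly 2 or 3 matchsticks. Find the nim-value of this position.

1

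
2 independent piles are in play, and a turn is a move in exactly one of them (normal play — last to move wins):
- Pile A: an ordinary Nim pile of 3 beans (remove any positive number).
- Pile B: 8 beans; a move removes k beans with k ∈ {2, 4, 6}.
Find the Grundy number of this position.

3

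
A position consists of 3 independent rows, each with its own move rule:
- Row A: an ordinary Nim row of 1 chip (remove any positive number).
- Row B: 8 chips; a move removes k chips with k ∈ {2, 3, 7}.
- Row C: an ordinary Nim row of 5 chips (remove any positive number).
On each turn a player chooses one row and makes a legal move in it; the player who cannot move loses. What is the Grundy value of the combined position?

Row A is a plain Nim row of size 1, so its Grundy value is 1.
Grundy values for row B (subtraction set {2, 3, 7}):
k:     0  1  2  3  4  5  6  7  8
g(k):  0  0  1  1  2  0  0  1  1
So g(8) = 1.
Row C is a plain Nim row of size 5, so its Grundy value is 5.
By the Sprague-Grundy theorem, the Grundy value of a sum of independent games is the XOR of the component values.
Combined value = 1 XOR 1 XOR 5 = 5.

5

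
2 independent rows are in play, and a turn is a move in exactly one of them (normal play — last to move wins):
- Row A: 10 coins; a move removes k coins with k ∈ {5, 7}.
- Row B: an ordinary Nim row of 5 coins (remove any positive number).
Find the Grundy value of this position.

7

For row A, compute g(0), g(1), … with moves {5, 7}:
g(0) = mex{} = 0
g(1) = mex{} = 0
g(2) = mex{} = 0
g(3) = mex{} = 0
g(4) = mex{} = 0
g(5) = mex{0} = 1
g(6) = mex{0} = 1
g(7) = mex{0} = 1
g(8) = mex{0} = 1
g(9) = mex{0} = 1
g(10) = mex{0,1} = 2
So g(10) = 2.
Row B is a plain Nim row of size 5, so its Grundy value is 5.
By the Sprague-Grundy theorem, the Grundy value of a sum of independent games is the XOR of the component values.
Combined value = 2 ⊕ 5 = 7.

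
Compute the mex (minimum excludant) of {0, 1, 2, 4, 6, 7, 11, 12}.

The values 0, 1, 2 are all present; 3 is the first non-negative integer missing from the set.

3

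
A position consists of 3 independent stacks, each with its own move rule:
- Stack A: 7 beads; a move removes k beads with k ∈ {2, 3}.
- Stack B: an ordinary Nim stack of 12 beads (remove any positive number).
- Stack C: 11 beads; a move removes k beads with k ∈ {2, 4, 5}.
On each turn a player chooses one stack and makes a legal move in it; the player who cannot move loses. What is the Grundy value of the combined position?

15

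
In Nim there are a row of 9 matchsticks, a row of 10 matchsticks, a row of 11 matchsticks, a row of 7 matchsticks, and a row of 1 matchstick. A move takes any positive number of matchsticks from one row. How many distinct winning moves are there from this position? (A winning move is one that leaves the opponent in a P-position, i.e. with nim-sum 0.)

Nim-sum: 9 ⊕ 10 ⊕ 11 ⊕ 7 ⊕ 1 = 14.
The overall nim-sum is X = 14. A row of size p has a winning move iff p XOR X < p (reduce it to p XOR X).
  9: 9 XOR 14 = 7 < 9 — winning move (to 7).
  10: 10 XOR 14 = 4 < 10 — winning move (to 4).
  11: 11 XOR 14 = 5 < 11 — winning move (to 5).
  7: 7 XOR 14 = 9 ≥ 7 — no move.
  1: 1 XOR 14 = 15 ≥ 1 — no move.
That gives 3 winning moves.

3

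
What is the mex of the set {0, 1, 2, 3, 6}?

The values 0, 1, 2, 3 are all present; 4 is the first non-negative integer missing from the set.

4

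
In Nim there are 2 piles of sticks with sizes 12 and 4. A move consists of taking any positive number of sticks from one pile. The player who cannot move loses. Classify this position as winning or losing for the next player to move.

In binary:
  1100  (12)
  0100  (4)
  ----
  1000  (8)
The nim-sum is 8 ≠ 0, so this is an N-position: the player to move can win.

Winning position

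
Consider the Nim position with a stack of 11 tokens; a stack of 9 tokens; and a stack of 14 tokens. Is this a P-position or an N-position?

N-position

Write each in binary and XOR column by column:
  1011  (11)
  1001  (9)
  1110  (14)
  ----
  1100  (12)
The nim-sum is 12 ≠ 0, so this is an N-position: the player to move can win.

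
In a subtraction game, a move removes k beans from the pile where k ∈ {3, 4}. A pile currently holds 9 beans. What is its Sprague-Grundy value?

0

Build the Grundy sequence with g(k) = mex{g(k−s) : s ∈ {3, 4}, s ≤ k}:
k:     0  1  2  3  4  5  6  7  8  9
g(k):  0  0  0  1  1  1  2  0  0  0
So g(9) = 0.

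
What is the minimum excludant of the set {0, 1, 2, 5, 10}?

The values 0, 1, 2 are all present; 3 is the first non-negative integer missing from the set.

3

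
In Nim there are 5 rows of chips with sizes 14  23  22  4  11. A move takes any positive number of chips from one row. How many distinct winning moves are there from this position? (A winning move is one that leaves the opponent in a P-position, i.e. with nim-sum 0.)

0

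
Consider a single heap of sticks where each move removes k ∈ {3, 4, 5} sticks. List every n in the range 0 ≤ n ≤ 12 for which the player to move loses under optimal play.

0, 1, 2, 8, 9, 10

Grundy values for subtraction set {3, 4, 5}:
g(0) = mex{} = 0
g(1) = mex{} = 0
g(2) = mex{} = 0
g(3) = mex{0} = 1
g(4) = mex{0} = 1
g(5) = mex{0} = 1
g(6) = mex{0,1} = 2
g(7) = mex{0,1} = 2
g(8) = mex{1} = 0
g(9) = mex{1,2} = 0
g(10) = mex{1,2} = 0
g(11) = mex{0,2} = 1
g(12) = mex{0,2} = 1
The P-positions (g = 0) in 0..12 are 0, 1, 2, 8, 9, 10.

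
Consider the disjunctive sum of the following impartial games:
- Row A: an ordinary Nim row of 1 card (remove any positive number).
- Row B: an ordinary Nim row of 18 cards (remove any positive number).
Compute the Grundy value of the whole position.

19

Row A is a plain Nim row of size 1, so its Grundy value is 1.
Row B is a plain Nim row of size 18, so its Grundy value is 18.
By the Sprague-Grundy theorem, the Grundy value of a sum of independent games is the XOR of the component values.
Combined value = 1 XOR 18 = 19.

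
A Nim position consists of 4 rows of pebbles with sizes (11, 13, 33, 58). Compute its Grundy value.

29

Compute the nim-sum pairwise:
11 ^ 13 = 6
6 ^ 33 = 39
39 ^ 58 = 29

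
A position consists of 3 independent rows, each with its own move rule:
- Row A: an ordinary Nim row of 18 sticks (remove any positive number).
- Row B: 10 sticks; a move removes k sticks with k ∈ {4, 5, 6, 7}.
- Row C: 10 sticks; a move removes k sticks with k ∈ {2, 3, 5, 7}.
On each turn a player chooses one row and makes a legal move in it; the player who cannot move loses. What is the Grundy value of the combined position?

Row A is a plain Nim row of size 18, so its Grundy value is 18.
Grundy values for row B (subtraction set {4, 5, 6, 7}):
g(0) = mex{} = 0
g(1) = mex{} = 0
g(2) = mex{} = 0
g(3) = mex{} = 0
g(4) = mex{0} = 1
g(5) = mex{0} = 1
g(6) = mex{0} = 1
g(7) = mex{0} = 1
g(8) = mex{0,1} = 2
g(9) = mex{0,1} = 2
g(10) = mex{0,1} = 2
So g(10) = 2.
Grundy values for row C (subtraction set {2, 3, 5, 7}):
g(0) = mex{} = 0
g(1) = mex{} = 0
g(2) = mex{0} = 1
g(3) = mex{0} = 1
g(4) = mex{0,1} = 2
g(5) = mex{0,1} = 2
g(6) = mex{0,1,2} = 3
g(7) = mex{0,1,2} = 3
g(8) = mex{0,1,2,3} = 4
g(9) = mex{1,2,3} = 0
g(10) = mex{1,2,3,4} = 0
So g(10) = 0.
The value of a disjunctive sum is the nim-sum of the parts.
Combined value = 18 XOR 2 XOR 0 = 16.

16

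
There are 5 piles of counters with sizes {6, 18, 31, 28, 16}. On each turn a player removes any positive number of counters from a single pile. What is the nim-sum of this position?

7

Nim-sum: 6 XOR 18 XOR 31 XOR 28 XOR 16 = 7.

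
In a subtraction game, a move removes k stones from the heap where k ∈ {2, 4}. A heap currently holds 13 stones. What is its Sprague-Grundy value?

Compute g(0), g(1), … for moves {2, 4}:
g(0) = mex{} = 0
g(1) = mex{} = 0
g(2) = mex{0} = 1
g(3) = mex{0} = 1
g(4) = mex{0,1} = 2
g(5) = mex{0,1} = 2
g(6) = mex{1,2} = 0
g(7) = mex{1,2} = 0
g(8) = mex{0,2} = 1
g(9) = mex{0,2} = 1
g(10) = mex{0,1} = 2
g(11) = mex{0,1} = 2
g(12) = mex{1,2} = 0
g(13) = mex{1,2} = 0
So g(13) = 0.

0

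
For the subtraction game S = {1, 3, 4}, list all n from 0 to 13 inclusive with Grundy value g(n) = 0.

0, 2, 7, 9

Compute g(0), g(1), … for moves {1, 3, 4}:
g(0) = mex{} = 0
g(1) = mex{0} = 1
g(2) = mex{1} = 0
g(3) = mex{0} = 1
g(4) = mex{0,1} = 2
g(5) = mex{0,1,2} = 3
g(6) = mex{0,1,3} = 2
g(7) = mex{1,2} = 0
g(8) = mex{0,2,3} = 1
g(9) = mex{1,2,3} = 0
g(10) = mex{0,2} = 1
g(11) = mex{0,1} = 2
g(12) = mex{0,1,2} = 3
g(13) = mex{0,1,3} = 2
The P-positions (g = 0) in 0..13 are 0, 2, 7, 9.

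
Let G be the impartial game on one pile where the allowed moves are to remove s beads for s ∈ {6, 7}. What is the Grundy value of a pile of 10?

1

Grundy values for subtraction set {6, 7}:
k:     0  1  2  3  4  5  6  7  8  9 10
g(k):  0  0  0  0  0  0  1  1  1  1  1
So g(10) = 1.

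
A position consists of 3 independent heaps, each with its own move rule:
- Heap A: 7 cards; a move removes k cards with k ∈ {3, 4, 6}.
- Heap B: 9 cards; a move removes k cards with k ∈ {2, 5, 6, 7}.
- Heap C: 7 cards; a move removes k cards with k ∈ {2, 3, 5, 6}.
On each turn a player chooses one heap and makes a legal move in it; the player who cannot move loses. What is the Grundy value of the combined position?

3

For heap A, compute g(0), g(1), … with moves {3, 4, 6}:
k:     0  1  2  3  4  5  6  7
g(k):  0  0  0  1  1  1  2  2
So g(7) = 2.
For heap B, compute g(0), g(1), … with moves {2, 5, 6, 7}:
k:     0  1  2  3  4  5  6  7  8  9
g(k):  0  0  1  1  0  2  1  3  2  2
So g(9) = 2.
For heap C, compute g(0), g(1), … with moves {2, 3, 5, 6}:
k:     0  1  2  3  4  5  6  7
g(k):  0  0  1  1  2  2  3  3
So g(7) = 3.
By the Sprague-Grundy theorem, the Grundy value of a sum of independent games is the XOR of the component values.
Combined value = 2 XOR 2 XOR 3 = 3.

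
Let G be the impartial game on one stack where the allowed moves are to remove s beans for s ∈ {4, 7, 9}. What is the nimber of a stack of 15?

0

Build the Grundy sequence with g(k) = mex{g(k−s) : s ∈ {4, 7, 9}, s ≤ k}:
k:     0  1  2  3  4  5  6  7  8  9 10 11 12 13 14 15
g(k):  0  0  0  0  1  1  1  1  2  2  2  2  3  0  0  0
So g(15) = 0.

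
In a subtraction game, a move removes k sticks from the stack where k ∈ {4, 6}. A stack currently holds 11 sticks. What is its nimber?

0

Build the Grundy sequence with g(k) = mex{g(k−s) : s ∈ {4, 6}, s ≤ k}:
k:     0  1  2  3  4  5  6  7  8  9 10 11
g(k):  0  0  0  0  1  1  1  1  2  2  0  0
So g(11) = 0.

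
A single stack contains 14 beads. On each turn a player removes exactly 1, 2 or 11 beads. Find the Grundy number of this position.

Grundy values for subtraction set {1, 2, 11}:
k:     0  1  2  3  4  5  6  7  8  9 10 11 12 13 14
g(k):  0  1  2  0  1  2  0  1  2  0  1  2  0  1  2
So g(14) = 2.

2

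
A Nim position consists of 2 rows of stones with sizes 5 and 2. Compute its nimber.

7

Nim-sum: 5 ^ 2 = 7.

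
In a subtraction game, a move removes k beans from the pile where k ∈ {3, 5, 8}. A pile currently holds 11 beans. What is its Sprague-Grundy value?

0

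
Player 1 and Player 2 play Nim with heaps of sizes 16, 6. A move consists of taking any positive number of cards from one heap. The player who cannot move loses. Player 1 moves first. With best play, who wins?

Player 1 wins

Nim-sum: 16 ⊕ 6 = 22.
The nim-sum is 22 ≠ 0, so this is an N-position: the player to move can win; Player 1 has a winning move.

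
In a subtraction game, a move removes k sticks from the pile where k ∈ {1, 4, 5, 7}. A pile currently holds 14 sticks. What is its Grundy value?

Grundy values for subtraction set {1, 4, 5, 7}:
k:     0  1  2  3  4  5  6  7  8  9 10 11 12 13 14
g(k):  0  1  0  1  2  3  2  3  0  1  0  1  2  3  2
So g(14) = 2.

2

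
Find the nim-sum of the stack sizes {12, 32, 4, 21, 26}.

Compute the nim-sum pairwise:
12 ^ 32 = 44
44 ^ 4 = 40
40 ^ 21 = 61
61 ^ 26 = 39

39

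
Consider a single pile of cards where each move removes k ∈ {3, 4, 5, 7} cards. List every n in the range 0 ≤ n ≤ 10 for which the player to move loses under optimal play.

Build the Grundy sequence with g(k) = mex{g(k−s) : s ∈ {3, 4, 5, 7}, s ≤ k}:
g(0) = mex{} = 0
g(1) = mex{} = 0
g(2) = mex{} = 0
g(3) = mex{0} = 1
g(4) = mex{0} = 1
g(5) = mex{0} = 1
g(6) = mex{0,1} = 2
g(7) = mex{0,1} = 2
g(8) = mex{0,1} = 2
g(9) = mex{0,1,2} = 3
g(10) = mex{1,2} = 0
The P-positions (g = 0) in 0..10 are 0, 1, 2, 10.

0, 1, 2, 10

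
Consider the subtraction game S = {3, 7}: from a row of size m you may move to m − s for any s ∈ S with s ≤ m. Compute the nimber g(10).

0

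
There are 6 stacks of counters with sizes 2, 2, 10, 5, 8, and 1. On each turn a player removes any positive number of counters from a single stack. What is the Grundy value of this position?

Compute the nim-sum pairwise:
2 ^ 2 = 0
0 ^ 10 = 10
10 ^ 5 = 15
15 ^ 8 = 7
7 ^ 1 = 6

6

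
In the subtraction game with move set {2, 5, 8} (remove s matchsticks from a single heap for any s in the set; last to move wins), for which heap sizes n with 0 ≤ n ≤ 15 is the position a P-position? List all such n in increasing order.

Grundy values for subtraction set {2, 5, 8}:
k:     0  1  2  3  4  5  6  7  8  9 10 11 12 13 14 15
g(k):  0  0  1  1  0  2  1  0  2  1  0  0  1  1  0  2
The P-positions (g = 0) in 0..15 are 0, 1, 4, 7, 10, 11, 14.

0, 1, 4, 7, 10, 11, 14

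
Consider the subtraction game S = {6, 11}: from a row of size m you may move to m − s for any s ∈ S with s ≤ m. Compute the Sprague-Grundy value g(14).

2

Build the Grundy sequence with g(k) = mex{g(k−s) : s ∈ {6, 11}, s ≤ k}:
k:     0  1  2  3  4  5  6  7  8  9 10 11 12 13 14
g(k):  0  0  0  0  0  0  1  1  1  1  1  1  2  2  2
So g(14) = 2.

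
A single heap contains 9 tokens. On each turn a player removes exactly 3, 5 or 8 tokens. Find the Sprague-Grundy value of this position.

3

Grundy values for subtraction set {3, 5, 8}:
k:     0  1  2  3  4  5  6  7  8  9
g(k):  0  0  0  1  1  1  2  2  2  3
So g(9) = 3.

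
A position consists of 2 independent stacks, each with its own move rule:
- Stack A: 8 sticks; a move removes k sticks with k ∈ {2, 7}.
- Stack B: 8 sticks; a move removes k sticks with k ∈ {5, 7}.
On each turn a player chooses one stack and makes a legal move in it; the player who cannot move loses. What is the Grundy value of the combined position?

3

Grundy values for stack A (subtraction set {2, 7}):
k:     0  1  2  3  4  5  6  7  8
g(k):  0  0  1  1  0  0  1  1  2
So g(8) = 2.
Build the Grundy sequence for stack B with g(k) = mex{g(k−s) : s ∈ {5, 7}, s ≤ k}:
g(0) = mex{} = 0
g(1) = mex{} = 0
g(2) = mex{} = 0
g(3) = mex{} = 0
g(4) = mex{} = 0
g(5) = mex{0} = 1
g(6) = mex{0} = 1
g(7) = mex{0} = 1
g(8) = mex{0} = 1
So g(8) = 1.
The value of a disjunctive sum is the nim-sum of the parts.
Combined value = 2 ⊕ 1 = 3.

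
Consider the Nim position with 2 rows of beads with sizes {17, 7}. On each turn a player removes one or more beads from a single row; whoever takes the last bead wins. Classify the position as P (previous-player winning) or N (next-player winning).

Compute the nim-sum pairwise:
17 ^ 7 = 22
The nim-sum is 22 ≠ 0, so this is an N-position: the player to move can win.

N-position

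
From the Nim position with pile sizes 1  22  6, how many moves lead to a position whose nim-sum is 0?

1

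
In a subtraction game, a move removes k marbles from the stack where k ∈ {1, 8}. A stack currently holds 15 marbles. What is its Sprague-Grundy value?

0

Compute g(0), g(1), … for moves {1, 8}:
k:     0  1  2  3  4  5  6  7  8  9 10 11 12 13 14 15
g(k):  0  1  0  1  0  1  0  1  2  0  1  0  1  0  1  0
So g(15) = 0.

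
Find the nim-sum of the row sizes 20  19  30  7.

Compute the nim-sum pairwise:
20 XOR 19 = 7
7 XOR 30 = 25
25 XOR 7 = 30

30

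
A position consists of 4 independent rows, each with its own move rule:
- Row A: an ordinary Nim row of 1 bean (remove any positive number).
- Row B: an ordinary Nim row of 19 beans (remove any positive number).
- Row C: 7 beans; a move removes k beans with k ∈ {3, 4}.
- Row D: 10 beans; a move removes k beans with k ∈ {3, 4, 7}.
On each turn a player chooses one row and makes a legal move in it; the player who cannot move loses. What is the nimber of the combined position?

Row A is a plain Nim row of size 1, so its Grundy value is 1.
Row B is a plain Nim row of size 19, so its Grundy value is 19.
For row C, compute g(0), g(1), … with moves {3, 4}:
g(0) = mex{} = 0
g(1) = mex{} = 0
g(2) = mex{} = 0
g(3) = mex{0} = 1
g(4) = mex{0} = 1
g(5) = mex{0} = 1
g(6) = mex{0,1} = 2
g(7) = mex{1} = 0
So g(7) = 0.
For row D, compute g(0), g(1), … with moves {3, 4, 7}:
g(0) = mex{} = 0
g(1) = mex{} = 0
g(2) = mex{} = 0
g(3) = mex{0} = 1
g(4) = mex{0} = 1
g(5) = mex{0} = 1
g(6) = mex{0,1} = 2
g(7) = mex{0,1} = 2
g(8) = mex{0,1} = 2
g(9) = mex{0,1,2} = 3
g(10) = mex{1,2} = 0
So g(10) = 0.
The value of a disjunctive sum is the nim-sum of the parts.
Combined value = 1 XOR 19 XOR 0 XOR 0 = 18.

18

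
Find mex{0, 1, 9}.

2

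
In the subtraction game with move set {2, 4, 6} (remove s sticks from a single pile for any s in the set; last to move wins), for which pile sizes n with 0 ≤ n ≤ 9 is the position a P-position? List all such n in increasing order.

0, 1, 8, 9

Grundy values for subtraction set {2, 4, 6}:
k:     0  1  2  3  4  5  6  7  8  9
g(k):  0  0  1  1  2  2  3  3  0  0
The P-positions (g = 0) in 0..9 are 0, 1, 8, 9.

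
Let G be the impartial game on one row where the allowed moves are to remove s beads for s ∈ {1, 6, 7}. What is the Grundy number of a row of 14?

0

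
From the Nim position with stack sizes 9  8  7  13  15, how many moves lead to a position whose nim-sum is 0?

3

Write each in binary and XOR column by column:
  1001  (9)
  1000  (8)
  0111  (7)
  1101  (13)
  1111  (15)
  ----
  0100  (4)
The overall nim-sum is X = 4. A stack of size p has a winning move iff p XOR X < p (reduce it to p XOR X).
  9: 9 XOR 4 = 13 ≥ 9 — no move.
  8: 8 XOR 4 = 12 ≥ 8 — no move.
  7: 7 XOR 4 = 3 < 7 — winning move (to 3).
  13: 13 XOR 4 = 9 < 13 — winning move (to 9).
  15: 15 XOR 4 = 11 < 15 — winning move (to 11).
That gives 3 winning moves.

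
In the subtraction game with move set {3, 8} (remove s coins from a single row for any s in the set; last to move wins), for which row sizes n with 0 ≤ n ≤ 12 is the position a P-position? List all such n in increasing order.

0, 1, 2, 6, 7, 11, 12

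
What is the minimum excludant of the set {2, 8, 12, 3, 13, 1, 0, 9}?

4

The values 0, 1, 2, 3 are all present; 4 is the first non-negative integer missing from the set.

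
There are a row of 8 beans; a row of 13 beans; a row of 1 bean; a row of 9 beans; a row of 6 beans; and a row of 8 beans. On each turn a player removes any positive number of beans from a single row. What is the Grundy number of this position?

3

Nim-sum: 8 XOR 13 XOR 1 XOR 9 XOR 6 XOR 8 = 3.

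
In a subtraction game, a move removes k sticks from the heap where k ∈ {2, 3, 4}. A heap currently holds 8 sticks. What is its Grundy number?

Compute g(0), g(1), … for moves {2, 3, 4}:
k:     0  1  2  3  4  5  6  7  8
g(k):  0  0  1  1  2  2  0  0  1
So g(8) = 1.

1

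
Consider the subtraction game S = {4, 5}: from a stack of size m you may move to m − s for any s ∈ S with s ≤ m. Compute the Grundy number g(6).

1

Grundy values for subtraction set {4, 5}:
g(0) = mex{} = 0
g(1) = mex{} = 0
g(2) = mex{} = 0
g(3) = mex{} = 0
g(4) = mex{0} = 1
g(5) = mex{0} = 1
g(6) = mex{0} = 1
So g(6) = 1.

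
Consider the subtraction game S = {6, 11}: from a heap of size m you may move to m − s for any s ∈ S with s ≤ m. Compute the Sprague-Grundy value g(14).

Compute g(0), g(1), … for moves {6, 11}:
g(0) = mex{} = 0
g(1) = mex{} = 0
g(2) = mex{} = 0
g(3) = mex{} = 0
g(4) = mex{} = 0
g(5) = mex{} = 0
g(6) = mex{0} = 1
g(7) = mex{0} = 1
g(8) = mex{0} = 1
g(9) = mex{0} = 1
g(10) = mex{0} = 1
g(11) = mex{0} = 1
g(12) = mex{0,1} = 2
g(13) = mex{0,1} = 2
g(14) = mex{0,1} = 2
So g(14) = 2.

2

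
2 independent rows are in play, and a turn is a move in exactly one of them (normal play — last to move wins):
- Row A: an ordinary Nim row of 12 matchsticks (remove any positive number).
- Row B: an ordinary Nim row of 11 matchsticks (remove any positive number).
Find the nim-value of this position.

7

Row A is a plain Nim row of size 12, so its Grundy value is 12.
Row B is a plain Nim row of size 11, so its Grundy value is 11.
By the Sprague-Grundy theorem, the Grundy value of a sum of independent games is the XOR of the component values.
Combined value = 12 XOR 11 = 7.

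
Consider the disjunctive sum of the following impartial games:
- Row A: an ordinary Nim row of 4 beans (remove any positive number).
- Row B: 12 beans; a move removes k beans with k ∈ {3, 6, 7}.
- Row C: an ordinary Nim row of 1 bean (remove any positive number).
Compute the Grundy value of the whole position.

5

Row A is a plain Nim row of size 4, so its Grundy value is 4.
For row B, compute g(0), g(1), … with moves {3, 6, 7}:
k:     0  1  2  3  4  5  6  7  8  9 10 11 12
g(k):  0  0  0  1  1  1  2  2  2  3  0  0  0
So g(12) = 0.
Row C is a plain Nim row of size 1, so its Grundy value is 1.
By the Sprague-Grundy theorem, the Grundy value of a sum of independent games is the XOR of the component values.
Combined value = 4 XOR 0 XOR 1 = 5.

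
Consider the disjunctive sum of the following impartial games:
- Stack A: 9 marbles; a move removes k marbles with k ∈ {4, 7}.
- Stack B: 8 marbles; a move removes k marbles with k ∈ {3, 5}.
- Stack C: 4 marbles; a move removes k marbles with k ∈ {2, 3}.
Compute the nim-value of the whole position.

Build the Grundy sequence for stack A with g(k) = mex{g(k−s) : s ∈ {4, 7}, s ≤ k}:
g(0) = mex{} = 0
g(1) = mex{} = 0
g(2) = mex{} = 0
g(3) = mex{} = 0
g(4) = mex{0} = 1
g(5) = mex{0} = 1
g(6) = mex{0} = 1
g(7) = mex{0} = 1
g(8) = mex{0,1} = 2
g(9) = mex{0,1} = 2
So g(9) = 2.
Grundy values for stack B (subtraction set {3, 5}):
k:     0  1  2  3  4  5  6  7  8
g(k):  0  0  0  1  1  1  2  2  0
So g(8) = 0.
For stack C, compute g(0), g(1), … with moves {2, 3}:
g(0) = mex{} = 0
g(1) = mex{} = 0
g(2) = mex{0} = 1
g(3) = mex{0} = 1
g(4) = mex{0,1} = 2
So g(4) = 2.
By the Sprague-Grundy theorem, the Grundy value of a sum of independent games is the XOR of the component values.
Combined value = 2 ⊕ 0 ⊕ 2 = 0.

0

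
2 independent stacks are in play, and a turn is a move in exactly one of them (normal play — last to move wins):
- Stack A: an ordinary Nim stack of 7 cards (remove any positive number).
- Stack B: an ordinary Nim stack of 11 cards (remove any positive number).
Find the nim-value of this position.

12

Stack A is a plain Nim stack of size 7, so its Grundy value is 7.
Stack B is a plain Nim stack of size 11, so its Grundy value is 11.
The value of a disjunctive sum is the nim-sum of the parts.
Combined value = 7 XOR 11 = 12.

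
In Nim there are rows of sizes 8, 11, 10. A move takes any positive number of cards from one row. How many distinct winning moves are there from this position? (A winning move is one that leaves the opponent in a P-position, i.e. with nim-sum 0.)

3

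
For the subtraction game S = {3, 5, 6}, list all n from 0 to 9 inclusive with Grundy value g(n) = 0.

0, 1, 2, 9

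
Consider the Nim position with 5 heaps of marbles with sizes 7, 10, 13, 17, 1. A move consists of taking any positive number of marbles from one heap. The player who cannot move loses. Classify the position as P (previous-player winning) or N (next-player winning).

Bitwise XOR of the heap sizes:
  00111  (7)
  01010  (10)
  01101  (13)
  10001  (17)
  00001  (1)
  -----
  10000  (16)
The nim-sum is 16 ≠ 0, so this is an N-position: the player to move can win.

N-position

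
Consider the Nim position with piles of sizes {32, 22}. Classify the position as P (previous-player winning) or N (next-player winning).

N-position

Nim-sum: 32 ^ 22 = 54.
The nim-sum is 54 ≠ 0, so this is an N-position: the player to move can win.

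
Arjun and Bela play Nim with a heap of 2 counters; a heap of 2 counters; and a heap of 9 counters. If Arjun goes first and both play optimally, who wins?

Compute the nim-sum pairwise:
2 XOR 2 = 0
0 XOR 9 = 9
The nim-sum is 9 ≠ 0, so this is an N-position: the player to move can win; Arjun has a winning move.

Arjun wins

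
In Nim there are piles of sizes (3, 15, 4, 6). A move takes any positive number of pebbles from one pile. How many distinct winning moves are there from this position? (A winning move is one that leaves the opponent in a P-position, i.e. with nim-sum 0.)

Compute the nim-sum pairwise:
3 ^ 15 = 12
12 ^ 4 = 8
8 ^ 6 = 14
The overall nim-sum is X = 14. A pile of size p has a winning move iff p XOR X < p (reduce it to p XOR X).
  3: 3 XOR 14 = 13 ≥ 3 — no move.
  15: 15 XOR 14 = 1 < 15 — winning move (to 1).
  4: 4 XOR 14 = 10 ≥ 4 — no move.
  6: 6 XOR 14 = 8 ≥ 6 — no move.
That gives 1 winning move.

1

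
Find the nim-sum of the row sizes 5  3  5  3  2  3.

1

Compute the nim-sum pairwise:
5 ^ 3 = 6
6 ^ 5 = 3
3 ^ 3 = 0
0 ^ 2 = 2
2 ^ 3 = 1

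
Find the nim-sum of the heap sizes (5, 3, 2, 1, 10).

15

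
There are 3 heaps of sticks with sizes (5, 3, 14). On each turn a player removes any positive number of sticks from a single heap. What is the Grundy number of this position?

8

In binary:
  0101  (5)
  0011  (3)
  1110  (14)
  ----
  1000  (8)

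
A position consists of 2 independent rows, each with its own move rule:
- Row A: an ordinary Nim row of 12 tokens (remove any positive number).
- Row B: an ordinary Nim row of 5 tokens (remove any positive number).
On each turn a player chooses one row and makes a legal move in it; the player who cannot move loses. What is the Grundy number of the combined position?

9

Row A is a plain Nim row of size 12, so its Grundy value is 12.
Row B is a plain Nim row of size 5, so its Grundy value is 5.
The value of a disjunctive sum is the nim-sum of the parts.
Combined value = 12 ⊕ 5 = 9.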